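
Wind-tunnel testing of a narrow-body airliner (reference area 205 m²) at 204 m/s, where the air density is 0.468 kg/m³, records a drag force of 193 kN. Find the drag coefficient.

CD = 0.0967

From D = ½ρv²S·CD, rearranging gives CD = 2D/(ρv²S).
CD = 2 × 1.93×10^5 / (0.468 × 204² × 205) = 0.0967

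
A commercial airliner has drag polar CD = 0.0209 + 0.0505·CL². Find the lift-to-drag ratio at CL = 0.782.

CD = 0.0209 + 0.0505 × 0.782² = 0.05178
L/D = CL/CD = 0.782 / 0.05178 = 15.1

L/D = 15.1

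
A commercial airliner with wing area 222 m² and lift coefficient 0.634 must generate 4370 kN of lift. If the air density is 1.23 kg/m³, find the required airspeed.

L = ½ρv²S·CL ⇒ v = √(2L/(ρ·S·CL))
v = √(2 × 4.37×10^6 / (1.23 × 222 × 0.634)) = √50490 = 225 m/s

v = 225 m/s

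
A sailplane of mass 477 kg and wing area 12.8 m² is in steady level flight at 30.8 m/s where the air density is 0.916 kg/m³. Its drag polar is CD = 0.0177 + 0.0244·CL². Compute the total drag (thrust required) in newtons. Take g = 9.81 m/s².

Level flight ⇒ L = W = m·g = 477 × 9.81 = 4679.4 N.
Dynamic pressure q = 0.5 × 0.916 × 30.8² = 434.5 Pa.
CL = 2W/(ρv²S) = 2×4679.4/(0.916×30.8²×12.8) = 0.8414.
CD = 0.0177 + 0.0244 × 0.8414² = 0.03497.
D = q·S·CD = 434.5 × 12.8 × 0.03497 = 194.5 N

D = 195 N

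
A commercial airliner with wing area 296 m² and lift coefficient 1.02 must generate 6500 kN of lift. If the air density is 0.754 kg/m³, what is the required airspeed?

L = ½ρv²S·CL ⇒ v = √(2L/(ρ·S·CL))
v = √(2 × 6.5×10^6 / (0.754 × 296 × 1.02)) = √57110 = 239 m/s

v = 239 m/s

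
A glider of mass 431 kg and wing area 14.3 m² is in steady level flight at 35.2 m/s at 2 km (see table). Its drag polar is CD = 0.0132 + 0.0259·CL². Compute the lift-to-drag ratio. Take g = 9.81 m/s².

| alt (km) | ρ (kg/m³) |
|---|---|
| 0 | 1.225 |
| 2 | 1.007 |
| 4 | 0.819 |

L/D = 24.9

At 2 km, from the table: ρ = 1.007 kg/m³.
In steady level flight, lift balances weight: W = mg = 431 × 9.81 = 4228.1 N.
Dynamic pressure q = 0.5 × 1.007 × 35.2² = 623.9 Pa.
CL = 2W/(ρv²S) = 2×4228.1/(1.007×35.2²×14.3) = 0.4739.
CD = 0.0132 + 0.0259 × 0.4739² = 0.01902.
L/D = CL/CD = 0.4739 / 0.01902 = 24.9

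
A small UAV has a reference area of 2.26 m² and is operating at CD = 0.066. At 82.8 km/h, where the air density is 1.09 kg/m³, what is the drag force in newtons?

D = 43 N

Convert speed: v = 82.8 km/h ÷ 3.6 = 23 m/s.
Dynamic pressure q = ½ρv² = ½ × 1.09 × 23² = 288.3 Pa.
D = q·S·CD = 288.3 × 2.26 × 0.066 = 43 N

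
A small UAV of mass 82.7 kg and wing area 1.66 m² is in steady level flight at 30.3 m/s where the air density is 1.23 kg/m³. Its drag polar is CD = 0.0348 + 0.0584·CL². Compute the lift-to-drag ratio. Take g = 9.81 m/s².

In steady level flight, lift balances weight: W = mg = 82.7 × 9.81 = 811.29 N.
q = ½ρv² = ½ × 1.23 × 30.3² = 564.6 Pa.
Required CL = L/(qS) = 811.29/(564.6·1.66) = 0.8656.
CD = 0.0348 + 0.0584 × 0.8656² = 0.07855.
L/D = CL/CD = 0.8656 / 0.07855 = 11

L/D = 11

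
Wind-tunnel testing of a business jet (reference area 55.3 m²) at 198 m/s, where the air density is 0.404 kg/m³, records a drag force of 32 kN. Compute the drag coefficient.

CD = 0.0731

From D = ½ρv²S·CD, rearranging gives CD = 2D/(ρv²S).
CD = 2 × 32000 / (0.404 × 198² × 55.3) = 0.0731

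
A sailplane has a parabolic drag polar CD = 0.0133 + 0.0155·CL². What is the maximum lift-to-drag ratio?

For CD = CD0 + K·CL², (L/D)max occurs at CL* = √(CD0/K) and equals 1/(2√(K·CD0)).
(L/D)max = 1/(2√(0.0155 × 0.0133)) = 1/(2 × 0.01436) = 34.8

(L/D)max = 34.8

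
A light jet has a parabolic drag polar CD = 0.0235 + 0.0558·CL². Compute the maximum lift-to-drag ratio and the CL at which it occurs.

(L/D)max = 13.8, at CL = 0.649

For CD = CD0 + K·CL², (L/D)max occurs at CL* = √(CD0/K) and equals 1/(2√(K·CD0)).
(L/D)max = 1/(2√(0.0558 × 0.0235)) = 1/(2 × 0.03621) = 13.8
CL* = √(0.0235/0.0558) = 0.649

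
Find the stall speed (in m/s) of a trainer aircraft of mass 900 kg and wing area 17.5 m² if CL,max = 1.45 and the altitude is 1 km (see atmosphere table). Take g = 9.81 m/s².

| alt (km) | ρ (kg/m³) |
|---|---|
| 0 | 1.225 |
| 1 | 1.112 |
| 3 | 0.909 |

V_stall = 25 m/s

At 1 km, from the table: ρ = 1.112 kg/m³.
Weight W = mg = 900 × 9.81 = 8829 N.
From L = ½ρV²S·CL,max = W: V_stall = √(2W/(ρSCL,max)) = √(2·8829/(1.112·17.5·1.45))
V_stall = √625.8 = 25 m/s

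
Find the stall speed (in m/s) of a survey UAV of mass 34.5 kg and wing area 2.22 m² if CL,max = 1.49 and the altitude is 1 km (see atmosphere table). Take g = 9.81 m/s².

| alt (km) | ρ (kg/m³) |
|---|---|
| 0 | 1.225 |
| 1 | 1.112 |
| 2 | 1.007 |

V_stall = 13.6 m/s

At 1 km, from the table: ρ = 1.112 kg/m³.
At stall, lift equals weight: L = W = m·g = 34.5 × 9.81 = 338.4 N.
V_stall = √(2W/(ρ·S·CL,max)) = √(2 × 338.4 / (1.112 × 2.22 × 1.49))
V_stall = √184 = 13.6 m/s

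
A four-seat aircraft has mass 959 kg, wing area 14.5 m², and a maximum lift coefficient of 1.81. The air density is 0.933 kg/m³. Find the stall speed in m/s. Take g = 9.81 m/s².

V_stall = 27.7 m/s

At stall, lift equals weight: L = W = m·g = 959 × 9.81 = 9408 N.
V_stall = √(2W/(ρ·S·CL,max)) = √(2 × 9408 / (0.933 × 14.5 × 1.81))
V_stall = √768.4 = 27.7 m/s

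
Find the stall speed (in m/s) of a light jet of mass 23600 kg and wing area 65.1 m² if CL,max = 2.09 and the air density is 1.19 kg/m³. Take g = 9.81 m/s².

Stall occurs when L = W at CL,max. W = mg = 23600 × 9.81 = 2.315×10^5 N.
V_stall = √(2W/(ρ·S·CL,max)) = √(2 × 2.315×10^5 / (1.19 × 65.1 × 2.09))
V_stall = √2860 = 53.5 m/s

V_stall = 53.5 m/s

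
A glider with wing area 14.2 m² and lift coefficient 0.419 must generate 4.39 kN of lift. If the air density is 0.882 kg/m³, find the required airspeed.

L = ½ρv²S·CL ⇒ v = √(2L/(ρ·S·CL))
v = √(2 × 4390 / (0.882 × 14.2 × 0.419)) = √1673 = 40.9 m/s

v = 40.9 m/s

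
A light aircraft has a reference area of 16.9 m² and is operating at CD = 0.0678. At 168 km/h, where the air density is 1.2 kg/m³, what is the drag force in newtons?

D = 1500 N

Convert speed: v = 168 km/h ÷ 3.6 = 46.67 m/s.
Dynamic pressure q = ½ρv² = ½ × 1.2 × 46.67² = 1307 Pa.
D = q·S·CD = 1307 × 16.9 × 0.0678 = 1500 N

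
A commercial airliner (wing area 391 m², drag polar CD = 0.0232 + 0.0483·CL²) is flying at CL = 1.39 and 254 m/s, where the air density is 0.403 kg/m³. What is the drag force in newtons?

CD = 0.0232 + 0.0483 × 1.39² = 0.1165
D = ½ρv²S·CD = ½ × 0.403 × 254² × 391 × 0.1165 = 5.92×10^5 N

D = 5.92×10^5 N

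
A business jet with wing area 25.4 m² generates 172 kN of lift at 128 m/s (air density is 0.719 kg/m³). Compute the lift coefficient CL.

CL = 1.15

From L = ½ρv²S·CL, rearranging gives CL = 2L/(ρv²S).
CL = 2 × 1.72×10^5 / (0.719 × 128² × 25.4) = 1.15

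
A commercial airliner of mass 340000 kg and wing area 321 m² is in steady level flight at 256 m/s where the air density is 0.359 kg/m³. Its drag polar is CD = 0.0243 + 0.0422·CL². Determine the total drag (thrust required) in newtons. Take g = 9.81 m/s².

D = 2.16×10^5 N

Level flight ⇒ L = W = m·g = 340000 × 9.81 = 3.3354×10^6 N.
q = ½ρv² = ½ × 0.359 × 256² = 11760 Pa.
CL = 2W/(ρv²S) = 2×3.3354×10^6/(0.359×256²×321) = 0.8833.
CD = 0.0243 + 0.0422 × 0.8833² = 0.05722.
D = q·S·CD = 11760 × 321 × 0.05722 = 2.161×10^5 N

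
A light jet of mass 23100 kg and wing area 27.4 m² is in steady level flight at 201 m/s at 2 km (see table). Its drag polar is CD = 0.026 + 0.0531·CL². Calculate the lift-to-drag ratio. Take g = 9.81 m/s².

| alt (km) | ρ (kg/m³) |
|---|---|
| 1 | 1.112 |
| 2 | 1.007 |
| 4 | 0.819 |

At 2 km, from the table: ρ = 1.007 kg/m³.
Level flight ⇒ L = W = m·g = 23100 × 9.81 = 2.2661×10^5 N.
q = ½ρv² = ½ × 1.007 × 201² = 20340 Pa.
CL = W/(q·S) = 2.2661×10^5 / (20340 × 27.4) = 0.4066.
CD = 0.026 + 0.0531 × 0.4066² = 0.03478.
L/D = CL/CD = 0.4066 / 0.03478 = 11.7

L/D = 11.7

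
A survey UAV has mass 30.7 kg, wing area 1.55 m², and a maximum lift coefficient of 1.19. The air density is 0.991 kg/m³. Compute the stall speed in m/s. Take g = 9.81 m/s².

At stall, lift equals weight: L = W = m·g = 30.7 × 9.81 = 301.2 N.
V_stall = √(2W/(ρ·S·CL,max)) = √(2 × 301.2 / (0.991 × 1.55 × 1.19))
V_stall = √329.5 = 18.2 m/s

V_stall = 18.2 m/s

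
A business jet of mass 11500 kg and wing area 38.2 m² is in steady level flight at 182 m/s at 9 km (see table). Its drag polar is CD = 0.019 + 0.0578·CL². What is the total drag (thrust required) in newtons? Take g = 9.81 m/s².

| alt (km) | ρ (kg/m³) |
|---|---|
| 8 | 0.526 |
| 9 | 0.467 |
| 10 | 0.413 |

At 9 km, from the table: ρ = 0.467 kg/m³.
Level flight ⇒ L = W = m·g = 11500 × 9.81 = 1.1282×10^5 N.
Dynamic pressure q = 0.5 × 0.467 × 182² = 7734 Pa.
CL = 2W/(ρv²S) = 2×1.1282×10^5/(0.467×182²×38.2) = 0.3818.
CD = 0.019 + 0.0578 × 0.3818² = 0.02743.
D = q·S·CD = 7734 × 38.2 × 0.02743 = 8103 N

D = 8100 N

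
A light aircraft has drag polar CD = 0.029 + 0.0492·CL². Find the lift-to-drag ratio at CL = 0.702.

L/D = 13.2

CD = 0.029 + 0.0492 × 0.702² = 0.05325
L/D = CL/CD = 0.702 / 0.05325 = 13.2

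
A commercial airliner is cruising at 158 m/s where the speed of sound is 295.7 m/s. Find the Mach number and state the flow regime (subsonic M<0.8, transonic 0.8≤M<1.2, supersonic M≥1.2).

M = 0.534 (subsonic)

M = v/a = 158 / 295.7 = 0.534
M = 0.534 → subsonic.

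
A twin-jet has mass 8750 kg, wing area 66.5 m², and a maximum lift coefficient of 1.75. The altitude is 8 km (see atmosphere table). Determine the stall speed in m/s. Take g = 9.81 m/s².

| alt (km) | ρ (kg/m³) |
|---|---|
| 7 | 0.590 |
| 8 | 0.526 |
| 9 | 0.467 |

At 8 km, from the table: ρ = 0.526 kg/m³.
Stall occurs when L = W at CL,max. W = mg = 8750 × 9.81 = 85840 N.
From L = ½ρV²S·CL,max = W: V_stall = √(2W/(ρSCL,max)) = √(2·85840/(0.526·66.5·1.75))
V_stall = √2805 = 53 m/s

V_stall = 53 m/s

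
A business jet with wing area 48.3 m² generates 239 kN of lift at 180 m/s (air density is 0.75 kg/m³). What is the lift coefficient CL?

CL = 0.407

From L = ½ρv²S·CL, rearranging gives CL = 2L/(ρv²S).
CL = 2 × 2.39×10^5 / (0.75 × 180² × 48.3) = 0.407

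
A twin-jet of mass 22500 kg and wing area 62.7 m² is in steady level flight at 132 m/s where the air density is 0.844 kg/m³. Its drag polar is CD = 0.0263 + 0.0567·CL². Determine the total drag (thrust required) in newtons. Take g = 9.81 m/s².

D = 18100 N

In steady level flight, lift balances weight: W = mg = 22500 × 9.81 = 2.2072×10^5 N.
q = ½ρv² = ½ × 0.844 × 132² = 7353 Pa.
Required CL = L/(qS) = 2.2072×10^5/(7353·62.7) = 0.4788.
CD = 0.0263 + 0.0567 × 0.4788² = 0.0393.
D = q·S·CD = 7353 × 62.7 × 0.0393 = 18120 N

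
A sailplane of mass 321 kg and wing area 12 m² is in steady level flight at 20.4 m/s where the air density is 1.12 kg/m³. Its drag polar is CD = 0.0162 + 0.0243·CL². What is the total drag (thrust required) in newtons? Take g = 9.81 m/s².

D = 131 N

Level flight ⇒ L = W = m·g = 321 × 9.81 = 3149 N.
q = ½ρv² = ½ × 1.12 × 20.4² = 233 Pa.
Required CL = L/(qS) = 3149/(233·12) = 1.126.
CD = 0.0162 + 0.0243 × 1.126² = 0.04701.
D = q·S·CD = 233 × 12 × 0.04701 = 131.5 N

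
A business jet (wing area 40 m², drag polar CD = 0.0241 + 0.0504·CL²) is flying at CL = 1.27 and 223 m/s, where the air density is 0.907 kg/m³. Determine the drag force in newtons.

CD = 0.0241 + 0.0504 × 1.27² = 0.1054
D = ½ρv²S·CD = ½ × 0.907 × 223² × 40 × 0.1054 = 95100 N

D = 95100 N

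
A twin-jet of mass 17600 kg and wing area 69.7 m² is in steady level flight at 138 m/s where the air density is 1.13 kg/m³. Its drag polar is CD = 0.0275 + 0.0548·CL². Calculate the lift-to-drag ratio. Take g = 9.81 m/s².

L/D = 7.57

In steady level flight, lift balances weight: W = mg = 17600 × 9.81 = 1.7266×10^5 N.
Dynamic pressure q = 0.5 × 1.13 × 138² = 10760 Pa.
CL = W/(q·S) = 1.7266×10^5 / (10760 × 69.7) = 0.2302.
CD = 0.0275 + 0.0548 × 0.2302² = 0.0304.
L/D = CL/CD = 0.2302 / 0.0304 = 7.57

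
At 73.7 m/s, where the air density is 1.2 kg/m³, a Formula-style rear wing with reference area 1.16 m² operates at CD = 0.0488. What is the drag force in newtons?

D = ½ρv²S·CD = ½ × 1.2 × 73.7² × 1.16 × 0.0488 = 184 N

D = 184 N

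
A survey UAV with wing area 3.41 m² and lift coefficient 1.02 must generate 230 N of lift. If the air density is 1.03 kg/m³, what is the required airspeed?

v = 11.3 m/s

L = ½ρv²S·CL ⇒ v = √(2L/(ρ·S·CL))
v = √(2 × 230 / (1.03 × 3.41 × 1.02)) = √128.4 = 11.3 m/s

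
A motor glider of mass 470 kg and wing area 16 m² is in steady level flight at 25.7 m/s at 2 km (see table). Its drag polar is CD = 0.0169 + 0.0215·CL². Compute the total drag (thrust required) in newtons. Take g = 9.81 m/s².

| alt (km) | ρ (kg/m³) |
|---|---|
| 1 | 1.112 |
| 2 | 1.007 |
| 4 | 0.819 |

At 2 km, from the table: ρ = 1.007 kg/m³.
Weight W = mg = 470 × 9.81 = 4610.7 N; in level flight L = W.
q = ½ρv² = ½ × 1.007 × 25.7² = 332.6 Pa.
CL = 2W/(ρv²S) = 2×4610.7/(1.007×25.7²×16) = 0.8665.
CD = 0.0169 + 0.0215 × 0.8665² = 0.03304.
D = q·S·CD = 332.6 × 16 × 0.03304 = 175.8 N

D = 176 N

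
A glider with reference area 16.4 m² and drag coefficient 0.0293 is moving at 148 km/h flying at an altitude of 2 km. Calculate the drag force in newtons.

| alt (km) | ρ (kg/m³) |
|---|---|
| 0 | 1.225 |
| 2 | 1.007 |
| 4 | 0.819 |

D = 409 N

At 2 km, from the table: ρ = 1.007 kg/m³.
Convert speed: v = 148 km/h ÷ 3.6 = 41.11 m/s.
Dynamic pressure q = ½ρv² = ½ × 1.007 × 41.11² = 851 Pa.
D = q·S·CD = 851 × 16.4 × 0.0293 = 409 N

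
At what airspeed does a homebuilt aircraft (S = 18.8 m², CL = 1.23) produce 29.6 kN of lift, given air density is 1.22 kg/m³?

L = ½ρv²S·CL ⇒ v = √(2L/(ρ·S·CL))
v = √(2 × 29600 / (1.22 × 18.8 × 1.23)) = √2098 = 45.8 m/s

v = 45.8 m/s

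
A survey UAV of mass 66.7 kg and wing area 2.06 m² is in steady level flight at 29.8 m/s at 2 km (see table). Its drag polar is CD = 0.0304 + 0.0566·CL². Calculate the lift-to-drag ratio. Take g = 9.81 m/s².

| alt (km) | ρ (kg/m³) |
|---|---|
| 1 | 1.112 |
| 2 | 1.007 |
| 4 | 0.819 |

L/D = 12

At 2 km, from the table: ρ = 1.007 kg/m³.
Level flight ⇒ L = W = m·g = 66.7 × 9.81 = 654.33 N.
Dynamic pressure q = 0.5 × 1.007 × 29.8² = 447.1 Pa.
CL = 2W/(ρv²S) = 2×654.33/(1.007×29.8²×2.06) = 0.7104.
CD = 0.0304 + 0.0566 × 0.7104² = 0.05896.
L/D = CL/CD = 0.7104 / 0.05896 = 12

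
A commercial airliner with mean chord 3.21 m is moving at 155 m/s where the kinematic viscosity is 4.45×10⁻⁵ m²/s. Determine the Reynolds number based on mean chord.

Re = 1.12×10^7

Re = v·c/ν = 155 × 3.21 / (4.45×10⁻⁵) = 1.12×10^7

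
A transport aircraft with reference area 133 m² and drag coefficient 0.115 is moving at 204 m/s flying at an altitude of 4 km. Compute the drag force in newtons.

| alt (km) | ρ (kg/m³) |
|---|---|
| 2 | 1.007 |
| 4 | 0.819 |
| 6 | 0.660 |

D = 2.61×10^5 N

At 4 km, from the table: ρ = 0.819 kg/m³.
D = ½ρv²S·CD = ½ × 0.819 × 204² × 133 × 0.115 = 2.61×10^5 N ≈ 261 kN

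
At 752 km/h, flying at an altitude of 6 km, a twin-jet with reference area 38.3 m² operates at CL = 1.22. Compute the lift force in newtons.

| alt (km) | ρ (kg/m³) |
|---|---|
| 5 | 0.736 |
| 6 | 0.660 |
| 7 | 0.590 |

L = 6.73×10^5 N

At 6 km, from the table: ρ = 0.660 kg/m³.
Convert speed: v = 752 km/h ÷ 3.6 = 208.9 m/s.
L = ½ρv²S·CL = ½ × 0.66 × 208.9² × 38.3 × 1.22 = 6.73×10^5 N ≈ 673 kN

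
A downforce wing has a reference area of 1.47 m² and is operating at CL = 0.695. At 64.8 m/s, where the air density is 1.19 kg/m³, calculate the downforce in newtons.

L = ½ρv²S·CL = ½ × 1.19 × 64.8² × 1.47 × 0.695 = 2550 N

L = 2550 N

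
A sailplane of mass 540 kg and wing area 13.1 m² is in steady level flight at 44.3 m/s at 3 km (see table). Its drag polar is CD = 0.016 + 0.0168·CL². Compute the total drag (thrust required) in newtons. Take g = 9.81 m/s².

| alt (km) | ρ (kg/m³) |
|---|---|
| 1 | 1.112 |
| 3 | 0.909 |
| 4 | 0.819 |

At 3 km, from the table: ρ = 0.909 kg/m³.
Level flight ⇒ L = W = m·g = 540 × 9.81 = 5297.4 N.
Dynamic pressure q = 0.5 × 0.909 × 44.3² = 892 Pa.
CL = W/(q·S) = 5297.4 / (892 × 13.1) = 0.4534.
CD = 0.016 + 0.0168 × 0.4534² = 0.01945.
D = q·S·CD = 892 × 13.1 × 0.01945 = 227.3 N

D = 227 N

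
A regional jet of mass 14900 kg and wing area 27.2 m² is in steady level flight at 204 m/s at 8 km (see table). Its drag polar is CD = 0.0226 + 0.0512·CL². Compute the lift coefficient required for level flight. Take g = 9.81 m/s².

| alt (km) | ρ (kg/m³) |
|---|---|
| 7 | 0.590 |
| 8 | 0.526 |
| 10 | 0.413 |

At 8 km, from the table: ρ = 0.526 kg/m³.
Weight W = mg = 14900 × 9.81 = 1.4617×10^5 N; in level flight L = W.
q = ½ρv² = ½ × 0.526 × 204² = 10950 Pa.
Required CL = L/(qS) = 1.4617×10^5/(10950·27.2) = 0.491.

CL = 0.491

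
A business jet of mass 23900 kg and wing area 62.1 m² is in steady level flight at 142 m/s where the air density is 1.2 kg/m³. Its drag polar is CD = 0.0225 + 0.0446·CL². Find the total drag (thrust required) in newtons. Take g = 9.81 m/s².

Level flight ⇒ L = W = m·g = 23900 × 9.81 = 2.3446×10^5 N.
Dynamic pressure q = 0.5 × 1.2 × 142² = 12100 Pa.
CL = 2W/(ρv²S) = 2×2.3446×10^5/(1.2×142²×62.1) = 0.3121.
CD = 0.0225 + 0.0446 × 0.3121² = 0.02684.
D = q·S·CD = 12100 × 62.1 × 0.02684 = 20170 N

D = 20200 N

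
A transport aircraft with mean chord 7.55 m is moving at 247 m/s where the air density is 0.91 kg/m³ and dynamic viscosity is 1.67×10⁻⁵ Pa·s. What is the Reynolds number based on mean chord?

Re = 1.02×10^8

Re = ρ·v·c/μ = 0.91 × 247 × 7.55 / (1.67×10⁻⁵) = 1.02×10^8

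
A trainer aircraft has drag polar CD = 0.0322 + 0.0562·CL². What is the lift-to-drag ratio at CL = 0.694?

CD = 0.0322 + 0.0562 × 0.694² = 0.05927
L/D = CL/CD = 0.694 / 0.05927 = 11.7

L/D = 11.7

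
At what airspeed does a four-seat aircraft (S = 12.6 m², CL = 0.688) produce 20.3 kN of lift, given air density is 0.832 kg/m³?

L = ½ρv²S·CL ⇒ v = √(2L/(ρ·S·CL))
v = √(2 × 20300 / (0.832 × 12.6 × 0.688)) = √5629 = 75 m/s

v = 75 m/s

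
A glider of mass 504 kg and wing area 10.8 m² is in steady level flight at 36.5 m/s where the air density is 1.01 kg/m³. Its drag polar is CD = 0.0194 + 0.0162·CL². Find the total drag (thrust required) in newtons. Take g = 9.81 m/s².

Level flight ⇒ L = W = m·g = 504 × 9.81 = 4944.2 N.
Dynamic pressure q = 0.5 × 1.01 × 36.5² = 672.8 Pa.
CL = W/(q·S) = 4944.2 / (672.8 × 10.8) = 0.6805.
CD = 0.0194 + 0.0162 × 0.6805² = 0.0269.
D = q·S·CD = 672.8 × 10.8 × 0.0269 = 195.5 N

D = 195 N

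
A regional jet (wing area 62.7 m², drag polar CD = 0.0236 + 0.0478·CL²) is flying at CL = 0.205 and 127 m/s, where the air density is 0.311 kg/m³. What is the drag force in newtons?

CD = 0.0236 + 0.0478 × 0.205² = 0.02561
D = ½ρv²S·CD = ½ × 0.311 × 127² × 62.7 × 0.02561 = 4030 N

D = 4030 N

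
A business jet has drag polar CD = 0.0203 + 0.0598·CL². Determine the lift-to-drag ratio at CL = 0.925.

L/D = 12.9

CD = 0.0203 + 0.0598 × 0.925² = 0.07147
L/D = CL/CD = 0.925 / 0.07147 = 12.9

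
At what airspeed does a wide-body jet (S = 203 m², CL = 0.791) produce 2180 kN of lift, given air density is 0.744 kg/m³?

v = 191 m/s

L = ½ρv²S·CL ⇒ v = √(2L/(ρ·S·CL))
v = √(2 × 2.18×10^6 / (0.744 × 203 × 0.791)) = √36500 = 191 m/s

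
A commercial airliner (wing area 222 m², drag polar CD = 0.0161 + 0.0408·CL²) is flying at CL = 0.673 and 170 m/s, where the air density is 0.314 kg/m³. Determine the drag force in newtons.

CD = 0.0161 + 0.0408 × 0.673² = 0.03458
D = ½ρv²S·CD = ½ × 0.314 × 170² × 222 × 0.03458 = 34800 N

D = 34800 N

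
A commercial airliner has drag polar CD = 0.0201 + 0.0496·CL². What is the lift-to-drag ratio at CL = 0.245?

L/D = 10.6

CD = 0.0201 + 0.0496 × 0.245² = 0.02308
L/D = CL/CD = 0.245 / 0.02308 = 10.6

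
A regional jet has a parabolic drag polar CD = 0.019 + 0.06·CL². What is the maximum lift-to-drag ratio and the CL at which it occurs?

(L/D)max = 14.8, at CL = 0.563

For CD = CD0 + K·CL², (L/D)max occurs at CL* = √(CD0/K) and equals 1/(2√(K·CD0)).
(L/D)max = 1/(2√(0.06 × 0.019)) = 1/(2 × 0.03376) = 14.8
CL* = √(0.019/0.06) = 0.563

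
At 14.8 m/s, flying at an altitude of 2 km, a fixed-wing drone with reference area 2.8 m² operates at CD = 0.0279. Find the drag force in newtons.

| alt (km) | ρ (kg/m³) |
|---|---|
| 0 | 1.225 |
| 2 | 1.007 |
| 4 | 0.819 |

D = 8.62 N

At 2 km, from the table: ρ = 1.007 kg/m³.
D = ½ρv²S·CD = ½ × 1.007 × 14.8² × 2.8 × 0.0279 = 8.62 N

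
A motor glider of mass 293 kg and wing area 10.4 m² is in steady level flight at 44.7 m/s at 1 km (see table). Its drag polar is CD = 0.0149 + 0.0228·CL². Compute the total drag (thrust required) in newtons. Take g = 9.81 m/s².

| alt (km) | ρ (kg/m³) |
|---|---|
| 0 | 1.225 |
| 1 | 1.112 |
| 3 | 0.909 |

D = 188 N

At 1 km, from the table: ρ = 1.112 kg/m³.
Weight W = mg = 293 × 9.81 = 2874.3 N; in level flight L = W.
Dynamic pressure q = 0.5 × 1.112 × 44.7² = 1111 Pa.
Required CL = L/(qS) = 2874.3/(1111·10.4) = 0.2488.
CD = 0.0149 + 0.0228 × 0.2488² = 0.01631.
D = q·S·CD = 1111 × 10.4 × 0.01631 = 188.5 N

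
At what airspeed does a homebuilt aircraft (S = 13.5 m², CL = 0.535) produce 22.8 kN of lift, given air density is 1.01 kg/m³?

L = ½ρv²S·CL ⇒ v = √(2L/(ρ·S·CL))
v = √(2 × 22800 / (1.01 × 13.5 × 0.535)) = √6251 = 79.1 m/s

v = 79.1 m/s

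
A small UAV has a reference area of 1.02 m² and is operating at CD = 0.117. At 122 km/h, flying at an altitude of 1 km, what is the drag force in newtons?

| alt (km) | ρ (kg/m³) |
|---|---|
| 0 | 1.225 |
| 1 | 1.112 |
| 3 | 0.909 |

At 1 km, from the table: ρ = 1.112 kg/m³.
Convert speed: v = 122 km/h ÷ 3.6 = 33.89 m/s.
D = ½ρv²S·CD = ½ × 1.112 × 33.89² × 1.02 × 0.117 = 76.2 N

D = 76.2 N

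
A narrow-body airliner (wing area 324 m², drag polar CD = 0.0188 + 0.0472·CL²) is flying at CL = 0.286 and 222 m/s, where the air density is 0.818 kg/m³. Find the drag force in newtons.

D = 1.48×10^5 N

CD = 0.0188 + 0.0472 × 0.286² = 0.02266
D = ½ρv²S·CD = ½ × 0.818 × 222² × 324 × 0.02266 = 1.48×10^5 N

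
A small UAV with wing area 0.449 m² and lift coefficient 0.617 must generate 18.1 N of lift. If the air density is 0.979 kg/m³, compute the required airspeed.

L = ½ρv²S·CL ⇒ v = √(2L/(ρ·S·CL))
v = √(2 × 18.1 / (0.979 × 0.449 × 0.617)) = √133.5 = 11.6 m/s

v = 11.6 m/s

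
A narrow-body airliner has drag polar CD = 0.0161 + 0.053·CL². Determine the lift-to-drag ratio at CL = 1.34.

CD = 0.0161 + 0.053 × 1.34² = 0.1113
L/D = CL/CD = 1.34 / 0.1113 = 12

L/D = 12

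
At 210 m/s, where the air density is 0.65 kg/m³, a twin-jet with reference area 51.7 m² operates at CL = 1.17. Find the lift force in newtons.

L = 8.67×10^5 N

L = ½ρv²S·CL = ½ × 0.65 × 210² × 51.7 × 1.17 = 8.67×10^5 N ≈ 867 kN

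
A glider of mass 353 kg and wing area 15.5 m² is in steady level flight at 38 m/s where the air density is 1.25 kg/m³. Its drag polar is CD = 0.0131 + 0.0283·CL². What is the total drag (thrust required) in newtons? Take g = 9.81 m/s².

Weight W = mg = 353 × 9.81 = 3462.9 N; in level flight L = W.
Dynamic pressure q = 0.5 × 1.25 × 38² = 902.5 Pa.
CL = W/(q·S) = 3462.9 / (902.5 × 15.5) = 0.2476.
CD = 0.0131 + 0.0283 × 0.2476² = 0.01483.
D = q·S·CD = 902.5 × 15.5 × 0.01483 = 207.5 N

D = 208 N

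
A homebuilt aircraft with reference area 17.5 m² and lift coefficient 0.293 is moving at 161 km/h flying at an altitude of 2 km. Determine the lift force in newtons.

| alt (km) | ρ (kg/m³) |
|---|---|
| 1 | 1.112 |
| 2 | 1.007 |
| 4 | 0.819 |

L = 5160 N

At 2 km, from the table: ρ = 1.007 kg/m³.
Convert speed: v = 161 km/h ÷ 3.6 = 44.72 m/s.
Dynamic pressure q = ½ρv² = ½ × 1.007 × 44.72² = 1007 Pa.
L = q·S·CL = 1007 × 17.5 × 0.293 = 5160 N ≈ 5.16 kN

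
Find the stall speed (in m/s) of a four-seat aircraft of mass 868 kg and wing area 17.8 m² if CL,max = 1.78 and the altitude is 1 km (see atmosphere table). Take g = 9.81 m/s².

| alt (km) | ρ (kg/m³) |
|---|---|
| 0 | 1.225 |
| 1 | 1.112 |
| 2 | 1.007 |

V_stall = 22 m/s

At 1 km, from the table: ρ = 1.112 kg/m³.
At stall, lift equals weight: L = W = m·g = 868 × 9.81 = 8515 N.
V_stall = √(2W/(ρ·S·CL,max)) = √(2 × 8515 / (1.112 × 17.8 × 1.78))
V_stall = √483.4 = 22 m/s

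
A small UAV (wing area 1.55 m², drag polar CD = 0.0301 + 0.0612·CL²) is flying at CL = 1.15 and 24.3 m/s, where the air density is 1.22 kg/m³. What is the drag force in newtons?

CD = 0.0301 + 0.0612 × 1.15² = 0.111
D = ½ρv²S·CD = ½ × 1.22 × 24.3² × 1.55 × 0.111 = 62 N

D = 62 N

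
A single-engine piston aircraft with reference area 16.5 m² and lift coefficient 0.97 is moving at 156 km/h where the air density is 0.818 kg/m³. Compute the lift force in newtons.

Convert speed: v = 156 km/h ÷ 3.6 = 43.33 m/s.
L = ½ρv²S·CL = ½ × 0.818 × 43.33² × 16.5 × 0.97 = 12300 N ≈ 12.3 kN

L = 12300 N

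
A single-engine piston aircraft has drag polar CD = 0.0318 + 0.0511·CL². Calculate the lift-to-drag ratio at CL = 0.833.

L/D = 12.4

CD = 0.0318 + 0.0511 × 0.833² = 0.06726
L/D = CL/CD = 0.833 / 0.06726 = 12.4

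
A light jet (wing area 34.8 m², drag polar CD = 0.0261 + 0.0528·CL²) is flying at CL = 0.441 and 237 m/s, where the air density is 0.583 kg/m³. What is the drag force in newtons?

D = 20700 N

CD = 0.0261 + 0.0528 × 0.441² = 0.03637
D = ½ρv²S·CD = ½ × 0.583 × 237² × 34.8 × 0.03637 = 20700 N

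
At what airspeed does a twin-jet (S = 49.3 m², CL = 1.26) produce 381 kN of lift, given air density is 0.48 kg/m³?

L = ½ρv²S·CL ⇒ v = √(2L/(ρ·S·CL))
v = √(2 × 3.81×10^5 / (0.48 × 49.3 × 1.26)) = √25560 = 160 m/s

v = 160 m/s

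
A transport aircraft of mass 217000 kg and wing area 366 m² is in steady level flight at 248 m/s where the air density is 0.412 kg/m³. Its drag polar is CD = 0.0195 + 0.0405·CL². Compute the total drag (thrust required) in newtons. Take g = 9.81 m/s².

In steady level flight, lift balances weight: W = mg = 217000 × 9.81 = 2.1288×10^6 N.
Dynamic pressure q = 0.5 × 0.412 × 248² = 12670 Pa.
Required CL = L/(qS) = 2.1288×10^6/(12670·366) = 0.4591.
CD = 0.0195 + 0.0405 × 0.4591² = 0.02804.
D = q·S·CD = 12670 × 366 × 0.02804 = 1.3×10^5 N

D = 1.3×10^5 N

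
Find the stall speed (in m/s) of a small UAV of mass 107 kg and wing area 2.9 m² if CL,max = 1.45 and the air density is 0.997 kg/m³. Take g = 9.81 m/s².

Stall occurs when L = W at CL,max. W = mg = 107 × 9.81 = 1050 N.
V_stall = √(2W/(ρ·S·CL,max)) = √(2 × 1050 / (0.997 × 2.9 × 1.45))
V_stall = √500.8 = 22.4 m/s

V_stall = 22.4 m/s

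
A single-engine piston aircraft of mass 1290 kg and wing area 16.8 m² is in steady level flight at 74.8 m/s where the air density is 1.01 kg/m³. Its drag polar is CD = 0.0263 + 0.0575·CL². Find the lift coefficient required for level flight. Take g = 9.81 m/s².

CL = 0.267

In steady level flight, lift balances weight: W = mg = 1290 × 9.81 = 12655 N.
q = ½ρv² = ½ × 1.01 × 74.8² = 2825 Pa.
CL = 2W/(ρv²S) = 2×12655/(1.01×74.8²×16.8) = 0.2666.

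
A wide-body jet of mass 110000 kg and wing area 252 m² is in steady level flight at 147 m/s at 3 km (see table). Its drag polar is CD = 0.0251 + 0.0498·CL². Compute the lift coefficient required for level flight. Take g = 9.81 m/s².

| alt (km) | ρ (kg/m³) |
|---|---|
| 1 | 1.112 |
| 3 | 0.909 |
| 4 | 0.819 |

CL = 0.436

At 3 km, from the table: ρ = 0.909 kg/m³.
Level flight ⇒ L = W = m·g = 110000 × 9.81 = 1.0791×10^6 N.
q = ½ρv² = ½ × 0.909 × 147² = 9821 Pa.
Required CL = L/(qS) = 1.0791×10^6/(9821·252) = 0.436.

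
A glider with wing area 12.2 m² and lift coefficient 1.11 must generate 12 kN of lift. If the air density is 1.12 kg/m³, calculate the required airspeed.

v = 39.8 m/s

L = ½ρv²S·CL ⇒ v = √(2L/(ρ·S·CL))
v = √(2 × 12000 / (1.12 × 12.2 × 1.11)) = √1582 = 39.8 m/s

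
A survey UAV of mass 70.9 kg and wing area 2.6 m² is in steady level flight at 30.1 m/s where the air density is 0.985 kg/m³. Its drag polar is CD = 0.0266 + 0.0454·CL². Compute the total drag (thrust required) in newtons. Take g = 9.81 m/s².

Level flight ⇒ L = W = m·g = 70.9 × 9.81 = 695.53 N.
Dynamic pressure q = 0.5 × 0.985 × 30.1² = 446.2 Pa.
CL = 2W/(ρv²S) = 2×695.53/(0.985×30.1²×2.6) = 0.5995.
CD = 0.0266 + 0.0454 × 0.5995² = 0.04292.
D = q·S·CD = 446.2 × 2.6 × 0.04292 = 49.79 N

D = 49.8 N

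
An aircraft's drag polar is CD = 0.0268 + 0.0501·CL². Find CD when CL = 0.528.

CD = 0.0268 + 0.0501 × 0.528² = 0.0268 + 0.01397 = 0.0408

CD = 0.0408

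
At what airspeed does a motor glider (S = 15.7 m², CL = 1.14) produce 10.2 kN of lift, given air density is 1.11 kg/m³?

L = ½ρv²S·CL ⇒ v = √(2L/(ρ·S·CL))
v = √(2 × 10200 / (1.11 × 15.7 × 1.14)) = √1027 = 32 m/s

v = 32 m/s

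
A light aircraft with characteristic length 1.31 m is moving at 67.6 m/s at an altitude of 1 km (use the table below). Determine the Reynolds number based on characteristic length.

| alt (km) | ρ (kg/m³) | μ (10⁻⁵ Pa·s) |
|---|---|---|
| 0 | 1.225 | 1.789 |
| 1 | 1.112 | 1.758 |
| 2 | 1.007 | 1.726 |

Re = 5.6×10^6

At 1 km, from the table: ρ = 1.112 kg/m³, μ = 1.758×10⁻⁵ Pa·s.
Re = ρ·v·c/μ = 1.112 × 67.6 × 1.31 / (1.758×10⁻⁵) = 5.6×10^6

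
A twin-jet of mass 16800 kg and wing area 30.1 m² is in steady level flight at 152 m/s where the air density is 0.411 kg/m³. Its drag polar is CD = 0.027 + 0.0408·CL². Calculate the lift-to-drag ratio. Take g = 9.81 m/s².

Weight W = mg = 16800 × 9.81 = 1.6481×10^5 N; in level flight L = W.
q = ½ρv² = ½ × 0.411 × 152² = 4748 Pa.
Required CL = L/(qS) = 1.6481×10^5/(4748·30.1) = 1.153.
CD = 0.027 + 0.0408 × 1.153² = 0.08126.
L/D = CL/CD = 1.153 / 0.08126 = 14.2

L/D = 14.2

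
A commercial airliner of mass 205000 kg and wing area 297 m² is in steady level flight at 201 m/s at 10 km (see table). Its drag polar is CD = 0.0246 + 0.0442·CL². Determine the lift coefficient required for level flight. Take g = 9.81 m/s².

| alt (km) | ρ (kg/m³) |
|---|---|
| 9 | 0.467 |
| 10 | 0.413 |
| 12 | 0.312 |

CL = 0.812

At 10 km, from the table: ρ = 0.413 kg/m³.
In steady level flight, lift balances weight: W = mg = 205000 × 9.81 = 2.011×10^6 N.
q = ½ρv² = ½ × 0.413 × 201² = 8343 Pa.
Required CL = L/(qS) = 2.011×10^6/(8343·297) = 0.8116.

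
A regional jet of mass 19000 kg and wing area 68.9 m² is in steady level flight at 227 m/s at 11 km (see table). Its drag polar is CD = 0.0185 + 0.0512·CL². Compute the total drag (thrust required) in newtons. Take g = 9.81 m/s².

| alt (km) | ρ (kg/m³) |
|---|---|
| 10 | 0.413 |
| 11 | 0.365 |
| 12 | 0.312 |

At 11 km, from the table: ρ = 0.365 kg/m³.
In steady level flight, lift balances weight: W = mg = 19000 × 9.81 = 1.8639×10^5 N.
Dynamic pressure q = 0.5 × 0.365 × 227² = 9404 Pa.
CL = 2W/(ρv²S) = 2×1.8639×10^5/(0.365×227²×68.9) = 0.2877.
CD = 0.0185 + 0.0512 × 0.2877² = 0.02274.
D = q·S·CD = 9404 × 68.9 × 0.02274 = 14730 N

D = 14700 N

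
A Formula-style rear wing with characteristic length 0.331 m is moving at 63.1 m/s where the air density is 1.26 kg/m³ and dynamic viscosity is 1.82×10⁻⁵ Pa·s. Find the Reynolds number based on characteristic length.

Re = 1.45×10^6

Re = ρ·v·c/μ = 1.26 × 63.1 × 0.331 / (1.82×10⁻⁵) = 1.45×10^6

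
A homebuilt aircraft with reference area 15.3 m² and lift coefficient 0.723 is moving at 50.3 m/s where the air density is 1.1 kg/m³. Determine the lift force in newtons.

L = 15400 N

L = ½ρv²S·CL = ½ × 1.1 × 50.3² × 15.3 × 0.723 = 15400 N ≈ 15.4 kN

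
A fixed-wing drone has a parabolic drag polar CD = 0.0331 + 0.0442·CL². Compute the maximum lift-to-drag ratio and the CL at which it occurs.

(L/D)max = 13.1, at CL = 0.865

For CD = CD0 + K·CL², (L/D)max occurs at CL* = √(CD0/K) and equals 1/(2√(K·CD0)).
(L/D)max = 1/(2√(0.0442 × 0.0331)) = 1/(2 × 0.03825) = 13.1
CL* = √(0.0331/0.0442) = 0.865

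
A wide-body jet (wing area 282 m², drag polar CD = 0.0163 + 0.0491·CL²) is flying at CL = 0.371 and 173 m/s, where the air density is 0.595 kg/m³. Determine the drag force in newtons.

D = 57900 N

CD = 0.0163 + 0.0491 × 0.371² = 0.02306
D = ½ρv²S·CD = ½ × 0.595 × 173² × 282 × 0.02306 = 57900 N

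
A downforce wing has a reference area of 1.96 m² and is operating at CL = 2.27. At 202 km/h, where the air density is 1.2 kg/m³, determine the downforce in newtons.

L = 8400 N

Convert speed: v = 202 km/h ÷ 3.6 = 56.11 m/s.
Dynamic pressure q = ½ρv² = ½ × 1.2 × 56.11² = 1889 Pa.
L = q·S·CL = 1889 × 1.96 × 2.27 = 8400 N ≈ 8.4 kN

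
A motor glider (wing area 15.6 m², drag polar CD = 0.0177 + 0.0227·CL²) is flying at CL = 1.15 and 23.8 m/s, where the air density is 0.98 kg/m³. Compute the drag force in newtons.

CD = 0.0177 + 0.0227 × 1.15² = 0.04772
D = ½ρv²S·CD = ½ × 0.98 × 23.8² × 15.6 × 0.04772 = 207 N

D = 207 N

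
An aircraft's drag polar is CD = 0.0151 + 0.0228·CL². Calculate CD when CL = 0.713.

CD = 0.0151 + 0.0228 × 0.713² = 0.0151 + 0.01159 = 0.0267

CD = 0.0267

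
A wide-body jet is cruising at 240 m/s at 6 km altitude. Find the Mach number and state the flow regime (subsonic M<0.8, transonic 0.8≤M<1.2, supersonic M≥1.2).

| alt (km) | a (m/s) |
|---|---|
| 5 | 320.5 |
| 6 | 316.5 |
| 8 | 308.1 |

M = 0.758 (subsonic)

At 6 km, from the table: a = 316.5 m/s.
M = v/a = 240 / 316.5 = 0.758
M = 0.758 → subsonic.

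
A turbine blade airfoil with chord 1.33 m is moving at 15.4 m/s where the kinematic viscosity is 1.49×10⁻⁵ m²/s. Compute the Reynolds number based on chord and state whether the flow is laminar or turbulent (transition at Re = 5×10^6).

Re = 1.37×10^6 (laminar)

Re = v·c/ν = 15.4 × 1.33 / (1.49×10⁻⁵) = 1.37×10^6
Since 1.37×10^6 < 5×10^6, the flow is laminar.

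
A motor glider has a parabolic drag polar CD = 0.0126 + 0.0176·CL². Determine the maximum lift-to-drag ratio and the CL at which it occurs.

For CD = CD0 + K·CL², (L/D)max occurs at CL* = √(CD0/K) and equals 1/(2√(K·CD0)).
(L/D)max = 1/(2√(0.0176 × 0.0126)) = 1/(2 × 0.01489) = 33.6
CL* = √(0.0126/0.0176) = 0.846

(L/D)max = 33.6, at CL = 0.846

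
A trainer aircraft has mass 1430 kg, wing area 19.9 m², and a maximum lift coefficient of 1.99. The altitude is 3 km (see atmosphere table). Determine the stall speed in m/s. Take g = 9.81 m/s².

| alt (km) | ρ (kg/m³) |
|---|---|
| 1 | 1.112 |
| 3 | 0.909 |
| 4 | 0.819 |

At 3 km, from the table: ρ = 0.909 kg/m³.
Stall occurs when L = W at CL,max. W = mg = 1430 × 9.81 = 14030 N.
From L = ½ρV²S·CL,max = W: V_stall = √(2W/(ρSCL,max)) = √(2·14030/(0.909·19.9·1.99))
V_stall = √779.4 = 27.9 m/s

V_stall = 27.9 m/s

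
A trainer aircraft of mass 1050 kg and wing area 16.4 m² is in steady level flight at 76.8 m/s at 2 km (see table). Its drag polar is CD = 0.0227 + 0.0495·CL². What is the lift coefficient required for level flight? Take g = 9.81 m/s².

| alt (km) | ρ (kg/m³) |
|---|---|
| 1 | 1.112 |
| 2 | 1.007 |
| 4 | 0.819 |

At 2 km, from the table: ρ = 1.007 kg/m³.
Level flight ⇒ L = W = m·g = 1050 × 9.81 = 10300 N.
q = ½ρv² = ½ × 1.007 × 76.8² = 2970 Pa.
Required CL = L/(qS) = 10300/(2970·16.4) = 0.2115.

CL = 0.211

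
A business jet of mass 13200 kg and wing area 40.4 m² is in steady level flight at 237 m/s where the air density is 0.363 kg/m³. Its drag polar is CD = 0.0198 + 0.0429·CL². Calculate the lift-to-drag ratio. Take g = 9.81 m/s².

Weight W = mg = 13200 × 9.81 = 1.2949×10^5 N; in level flight L = W.
Dynamic pressure q = 0.5 × 0.363 × 237² = 10190 Pa.
CL = 2W/(ρv²S) = 2×1.2949×10^5/(0.363×237²×40.4) = 0.3144.
CD = 0.0198 + 0.0429 × 0.3144² = 0.02404.
L/D = CL/CD = 0.3144 / 0.02404 = 13.1

L/D = 13.1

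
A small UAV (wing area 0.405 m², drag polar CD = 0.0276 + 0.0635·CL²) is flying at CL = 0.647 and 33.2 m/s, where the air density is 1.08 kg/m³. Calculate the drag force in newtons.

CD = 0.0276 + 0.0635 × 0.647² = 0.05418
D = ½ρv²S·CD = ½ × 1.08 × 33.2² × 0.405 × 0.05418 = 13.1 N

D = 13.1 N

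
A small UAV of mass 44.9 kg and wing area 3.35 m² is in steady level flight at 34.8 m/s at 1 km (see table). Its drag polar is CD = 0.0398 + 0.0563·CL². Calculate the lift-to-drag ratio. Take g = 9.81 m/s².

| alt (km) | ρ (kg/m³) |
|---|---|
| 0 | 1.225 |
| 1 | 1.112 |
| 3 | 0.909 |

At 1 km, from the table: ρ = 1.112 kg/m³.
Level flight ⇒ L = W = m·g = 44.9 × 9.81 = 440.47 N.
Dynamic pressure q = 0.5 × 1.112 × 34.8² = 673.3 Pa.
CL = 2W/(ρv²S) = 2×440.47/(1.112×34.8²×3.35) = 0.1953.
CD = 0.0398 + 0.0563 × 0.1953² = 0.04195.
L/D = CL/CD = 0.1953 / 0.04195 = 4.66

L/D = 4.66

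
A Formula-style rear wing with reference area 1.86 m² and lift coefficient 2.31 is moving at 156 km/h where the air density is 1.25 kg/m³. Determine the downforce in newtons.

Convert speed: v = 156 km/h ÷ 3.6 = 43.33 m/s.
Dynamic pressure q = ½ρv² = ½ × 1.25 × 43.33² = 1174 Pa.
L = q·S·CL = 1174 × 1.86 × 2.31 = 5040 N ≈ 5.04 kN

L = 5040 N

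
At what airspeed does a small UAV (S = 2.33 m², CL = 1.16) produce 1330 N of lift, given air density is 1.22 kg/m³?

L = ½ρv²S·CL ⇒ v = √(2L/(ρ·S·CL))
v = √(2 × 1330 / (1.22 × 2.33 × 1.16)) = √806.7 = 28.4 m/s

v = 28.4 m/s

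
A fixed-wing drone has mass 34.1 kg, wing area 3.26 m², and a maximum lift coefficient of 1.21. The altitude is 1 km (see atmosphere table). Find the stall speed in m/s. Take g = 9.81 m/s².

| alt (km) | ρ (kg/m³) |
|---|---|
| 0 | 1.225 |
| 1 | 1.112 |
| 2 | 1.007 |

At 1 km, from the table: ρ = 1.112 kg/m³.
Stall occurs when L = W at CL,max. W = mg = 34.1 × 9.81 = 334.5 N.
V_stall = √(2W/(ρ·S·CL,max)) = √(2 × 334.5 / (1.112 × 3.26 × 1.21))
V_stall = √152.5 = 12.4 m/s

V_stall = 12.4 m/s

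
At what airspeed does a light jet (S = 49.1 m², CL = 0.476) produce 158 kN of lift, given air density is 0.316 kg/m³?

v = 207 m/s

L = ½ρv²S·CL ⇒ v = √(2L/(ρ·S·CL))
v = √(2 × 1.58×10^5 / (0.316 × 49.1 × 0.476)) = √42790 = 207 m/s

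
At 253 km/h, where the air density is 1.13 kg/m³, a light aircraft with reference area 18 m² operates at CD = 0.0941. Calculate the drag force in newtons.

Convert speed: v = 253 km/h ÷ 3.6 = 70.28 m/s.
D = ½ρv²S·CD = ½ × 1.13 × 70.28² × 18 × 0.0941 = 4730 N

D = 4730 N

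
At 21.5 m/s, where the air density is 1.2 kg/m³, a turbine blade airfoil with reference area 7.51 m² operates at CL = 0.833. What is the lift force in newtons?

L = 1740 N

Dynamic pressure q = ½ρv² = ½ × 1.2 × 21.5² = 277.3 Pa.
L = q·S·CL = 277.3 × 7.51 × 0.833 = 1740 N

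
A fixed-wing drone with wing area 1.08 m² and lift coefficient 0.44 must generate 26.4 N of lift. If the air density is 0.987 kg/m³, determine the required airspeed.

v = 10.6 m/s

L = ½ρv²S·CL ⇒ v = √(2L/(ρ·S·CL))
v = √(2 × 26.4 / (0.987 × 1.08 × 0.44)) = √112.6 = 10.6 m/s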